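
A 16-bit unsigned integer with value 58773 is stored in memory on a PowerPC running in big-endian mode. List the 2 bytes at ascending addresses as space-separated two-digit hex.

E5 95

58773 in hexadecimal, padded to 16 bits, is 0xE595.
Split into bytes (most-significant first): E5 95.
In big-endian order the high byte comes first in memory.
So the memory order matches the most-significant-first order: E5 95.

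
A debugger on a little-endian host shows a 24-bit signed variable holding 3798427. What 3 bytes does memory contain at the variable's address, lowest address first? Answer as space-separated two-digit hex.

3798427 in hexadecimal, padded to 24 bits, is 0x39F59B.
Split into bytes (most-significant first): 39 F5 9B.
In little-endian order the low byte comes first in memory.
So at ascending addresses the bytes are 9B F5 39.

9B F5 39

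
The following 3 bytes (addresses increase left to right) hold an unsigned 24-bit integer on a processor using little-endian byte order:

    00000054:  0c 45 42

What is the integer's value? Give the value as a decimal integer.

4343052

Little-endian stores the least-significant byte at the lowest address.
Reassemble most-significant byte first: 42 45 0C → 0x42450C.
0x42450C = 4343052.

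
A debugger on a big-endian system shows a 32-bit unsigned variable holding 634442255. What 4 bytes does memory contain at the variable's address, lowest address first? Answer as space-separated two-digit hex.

634442255 in hexadecimal, padded to 32 bits, is 0x25D0D20F.
Split into bytes (most-significant first): 25 D0 D2 0F.
In big-endian order the high byte comes first in memory.
So the memory order matches the most-significant-first order: 25 D0 D2 0F.

25 D0 D2 0F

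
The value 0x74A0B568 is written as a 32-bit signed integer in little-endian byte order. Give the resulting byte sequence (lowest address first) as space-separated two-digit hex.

68 B5 A0 74

Split into bytes (most-significant first): 74 A0 B5 68.
Little-endian stores the least-significant byte at the lowest address.
So at ascending addresses the bytes are 68 B5 A0 74.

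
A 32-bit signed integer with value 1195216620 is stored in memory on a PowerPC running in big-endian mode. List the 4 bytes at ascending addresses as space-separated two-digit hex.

47 3D 8E EC

1195216620 in hexadecimal, padded to 32 bits, is 0x473D8EEC.
Split into bytes (most-significant first): 47 3D 8E EC.
Big-endian: lowest address holds the most-significant byte.
So the memory order matches the most-significant-first order: 47 3D 8E EC.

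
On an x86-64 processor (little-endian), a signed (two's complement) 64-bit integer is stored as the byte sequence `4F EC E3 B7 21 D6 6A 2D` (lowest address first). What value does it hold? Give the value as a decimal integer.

In little-endian order the low byte comes first in memory.
Reassemble most-significant byte first: 2D 6A D6 21 B7 E3 EC 4F → 0x2D6AD621B7E3EC4F.
0x2D6AD621B7E3EC4F = 3272663519545519183.

3272663519545519183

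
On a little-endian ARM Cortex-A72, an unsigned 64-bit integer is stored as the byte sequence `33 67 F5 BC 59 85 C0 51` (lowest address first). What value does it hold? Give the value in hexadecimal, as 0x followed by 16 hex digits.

Little-endian stores the least-significant byte at the lowest address.
Reassemble most-significant byte first: 51 C0 85 59 BC F5 67 33 → 0x51C08559BCF56733.

0x51C08559BCF56733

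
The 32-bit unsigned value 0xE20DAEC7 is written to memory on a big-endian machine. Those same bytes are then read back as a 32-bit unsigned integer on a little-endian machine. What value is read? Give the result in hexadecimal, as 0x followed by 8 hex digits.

Stored big-endian, the bytes at ascending addresses are E2 0D AE C7.
Read back as little-endian, the first byte is least significant, giving 0xC7AE0DE2.

0xC7AE0DE2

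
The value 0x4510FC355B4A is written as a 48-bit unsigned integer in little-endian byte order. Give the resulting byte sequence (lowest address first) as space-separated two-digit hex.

Split into bytes (most-significant first): 45 10 FC 35 5B 4A.
Little-endian stores the least-significant byte at the lowest address.
So at ascending addresses the bytes are 4A 5B 35 FC 10 45.

4A 5B 35 FC 10 45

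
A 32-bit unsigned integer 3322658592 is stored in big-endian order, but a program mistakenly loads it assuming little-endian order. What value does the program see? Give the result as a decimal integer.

549391302

3322658592 in 32-bit hexadecimal is 0xC60BBF20.
Stored big-endian, the bytes at ascending addresses are C6 0B BF 20.
Read back as little-endian, the first byte is least significant, giving 0x20BF0BC6.
0x20BF0BC6 = 549391302.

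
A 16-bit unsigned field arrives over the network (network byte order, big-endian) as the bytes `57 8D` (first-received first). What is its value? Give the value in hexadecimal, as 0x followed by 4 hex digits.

In big-endian order the high byte comes first in memory.
The bytes are already most-significant first: 0x578D.

0x578D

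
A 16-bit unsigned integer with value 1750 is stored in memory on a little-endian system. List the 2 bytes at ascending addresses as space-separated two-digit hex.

D6 06

1750 in hexadecimal, padded to 16 bits, is 0x06D6.
Split into bytes (most-significant first): 06 D6.
In little-endian order the low byte comes first in memory.
So at ascending addresses the bytes are D6 06.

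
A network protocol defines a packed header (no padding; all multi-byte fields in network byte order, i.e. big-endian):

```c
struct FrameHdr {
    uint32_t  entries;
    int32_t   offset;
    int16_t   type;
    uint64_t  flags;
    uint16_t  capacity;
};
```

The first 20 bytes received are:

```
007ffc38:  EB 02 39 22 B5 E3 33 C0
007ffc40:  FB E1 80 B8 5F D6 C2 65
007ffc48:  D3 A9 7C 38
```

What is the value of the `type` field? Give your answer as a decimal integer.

-1055

`type` follows `entries` (4 B), `offset` (4 B), so it starts at offset 4 + 4 = 8 and occupies 2 bytes.
Bytes at offsets 8..9: FB E1.
In big-endian order the high byte comes first in memory.
The bytes are already most-significant first: 0xFBE1.
Top bit is set, so as a signed 16-bit value this is 0xFBE1 − 2^16 = -1055.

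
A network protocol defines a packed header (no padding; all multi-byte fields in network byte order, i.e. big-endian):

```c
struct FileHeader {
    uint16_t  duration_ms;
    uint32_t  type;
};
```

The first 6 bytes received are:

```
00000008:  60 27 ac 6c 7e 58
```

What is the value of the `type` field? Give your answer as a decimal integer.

2892791384

`type` follows `duration_ms` (2 bytes), so it starts at byte offset 2 and occupies 4 bytes.
Bytes at offsets 2..5: AC 6C 7E 58.
Big-endian: lowest address holds the most-significant byte.
The bytes are already most-significant first: 0xAC6C7E58.
0xAC6C7E58 = 2892791384.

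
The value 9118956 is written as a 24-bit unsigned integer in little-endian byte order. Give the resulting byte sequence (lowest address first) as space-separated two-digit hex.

9118956 in hexadecimal, padded to 24 bits, is 0x8B24EC.
Split into bytes (most-significant first): 8B 24 EC.
In little-endian order the low byte comes first in memory.
So at ascending addresses the bytes are EC 24 8B.

EC 24 8B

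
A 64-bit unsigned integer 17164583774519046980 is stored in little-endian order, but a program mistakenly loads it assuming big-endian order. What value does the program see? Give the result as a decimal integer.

17164583774519046980 in 64-bit hexadecimal is 0xEE34DA0045A43344.
Stored little-endian, the bytes at ascending addresses are 44 33 A4 45 00 DA 34 EE.
Read back as big-endian, the last byte is least significant, giving 0x4433A44500DA34EE.
0x4433A44500DA34EE = 4914452234665342190.

4914452234665342190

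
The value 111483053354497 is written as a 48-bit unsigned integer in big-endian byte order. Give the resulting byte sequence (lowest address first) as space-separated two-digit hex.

65 64 AB CB 2E 01

111483053354497 in hexadecimal, padded to 48 bits, is 0x6564ABCB2E01.
Split into bytes (most-significant first): 65 64 AB CB 2E 01.
In big-endian order the high byte comes first in memory.
So the memory order matches the most-significant-first order: 65 64 AB CB 2E 01.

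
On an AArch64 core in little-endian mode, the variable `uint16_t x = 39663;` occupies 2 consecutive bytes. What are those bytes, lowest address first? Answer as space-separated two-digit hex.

EF 9A

39663 in hexadecimal, padded to 16 bits, is 0x9AEF.
Split into bytes (most-significant first): 9A EF.
Little-endian: lowest address holds the least-significant byte.
So at ascending addresses the bytes are EF 9A.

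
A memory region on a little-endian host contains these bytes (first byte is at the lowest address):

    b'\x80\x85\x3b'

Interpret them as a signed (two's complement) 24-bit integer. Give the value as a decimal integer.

3900800

In little-endian order the low byte comes first in memory.
Reassemble most-significant byte first: 3B 85 80 → 0x3B8580.
0x3B8580 = 3900800.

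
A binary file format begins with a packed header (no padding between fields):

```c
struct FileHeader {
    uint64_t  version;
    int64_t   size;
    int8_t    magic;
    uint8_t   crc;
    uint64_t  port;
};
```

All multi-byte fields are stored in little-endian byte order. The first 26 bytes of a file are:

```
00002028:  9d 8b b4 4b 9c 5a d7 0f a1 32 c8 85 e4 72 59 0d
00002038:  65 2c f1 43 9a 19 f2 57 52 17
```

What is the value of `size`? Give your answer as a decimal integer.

`size` follows `version` (8 bytes), so it starts at byte offset 8 and occupies 8 bytes.
Bytes at offsets 8..15: A1 32 C8 85 E4 72 59 0D.
In little-endian order the low byte comes first in memory.
Reassemble most-significant byte first: 0D 59 72 E4 85 C8 32 A1 → 0x0D5972E485C832A1.
0x0D5972E485C832A1 = 961926321242911393.

961926321242911393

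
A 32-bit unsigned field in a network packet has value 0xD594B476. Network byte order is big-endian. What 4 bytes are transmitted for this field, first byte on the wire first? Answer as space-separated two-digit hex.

D5 94 B4 76

Split into bytes (most-significant first): D5 94 B4 76.
In big-endian order the high byte comes first in memory.
So the memory order matches the most-significant-first order: D5 94 B4 76.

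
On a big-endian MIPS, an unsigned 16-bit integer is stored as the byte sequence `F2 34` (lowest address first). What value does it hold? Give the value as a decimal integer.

Big-endian stores the most-significant byte at the lowest address.
The bytes are already most-significant first: 0xF234.
0xF234 = 62004.

62004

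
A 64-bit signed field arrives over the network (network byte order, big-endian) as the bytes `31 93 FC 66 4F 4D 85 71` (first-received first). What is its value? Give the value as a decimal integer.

Big-endian: lowest address holds the most-significant byte.
The bytes are already most-significant first: 0x3193FC664F4D8571.
0x3193FC664F4D8571 = 3572476445782279537.

3572476445782279537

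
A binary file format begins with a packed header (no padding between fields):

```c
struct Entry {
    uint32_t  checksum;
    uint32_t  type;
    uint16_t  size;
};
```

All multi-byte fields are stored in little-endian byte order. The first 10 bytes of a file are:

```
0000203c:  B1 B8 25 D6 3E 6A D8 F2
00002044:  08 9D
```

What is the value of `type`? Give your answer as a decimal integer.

`type` follows `checksum` (4 bytes), so it starts at byte offset 4 and occupies 4 bytes.
Bytes at offsets 4..7: 3E 6A D8 F2.
In little-endian order the low byte comes first in memory.
Reassemble most-significant byte first: F2 D8 6A 3E → 0xF2D86A3E.
0xF2D86A3E = 4074269246.

4074269246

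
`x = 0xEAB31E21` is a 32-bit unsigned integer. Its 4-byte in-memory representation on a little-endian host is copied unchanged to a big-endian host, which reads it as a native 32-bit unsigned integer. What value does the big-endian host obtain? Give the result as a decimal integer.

555660266

Stored little-endian, the bytes at ascending addresses are 21 1E B3 EA.
Read back as big-endian, the last byte is least significant, giving 0x211EB3EA.
0x211EB3EA = 555660266.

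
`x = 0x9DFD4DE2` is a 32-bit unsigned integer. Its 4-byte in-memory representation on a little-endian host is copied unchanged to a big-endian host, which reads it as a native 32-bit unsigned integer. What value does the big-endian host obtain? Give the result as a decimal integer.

3796762013

Stored little-endian, the bytes at ascending addresses are E2 4D FD 9D.
Read back as big-endian, the last byte is least significant, giving 0xE24DFD9D.
0xE24DFD9D = 3796762013.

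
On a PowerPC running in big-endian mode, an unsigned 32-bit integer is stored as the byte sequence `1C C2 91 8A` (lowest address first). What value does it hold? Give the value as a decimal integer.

482513290

In big-endian order the high byte comes first in memory.
The bytes are already most-significant first: 0x1CC2918A.
0x1CC2918A = 482513290.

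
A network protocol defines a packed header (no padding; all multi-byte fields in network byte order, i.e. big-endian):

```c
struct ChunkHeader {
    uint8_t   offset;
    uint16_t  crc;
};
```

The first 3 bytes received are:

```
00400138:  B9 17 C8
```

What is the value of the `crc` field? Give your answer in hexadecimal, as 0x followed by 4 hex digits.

0x17C8

`crc` follows `offset` (1 byte), so it starts at byte offset 1 and occupies 2 bytes.
Bytes at offsets 1..2: 17 C8.
In big-endian order the high byte comes first in memory.
The bytes are already most-significant first: 0x17C8.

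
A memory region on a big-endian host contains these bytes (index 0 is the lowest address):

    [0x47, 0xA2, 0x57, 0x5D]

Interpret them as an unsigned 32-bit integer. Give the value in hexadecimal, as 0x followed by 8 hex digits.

0x47A2575D

In big-endian order the high byte comes first in memory.
The bytes are already most-significant first: 0x47A2575D.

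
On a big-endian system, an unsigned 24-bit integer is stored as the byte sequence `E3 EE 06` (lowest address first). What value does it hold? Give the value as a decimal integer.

In big-endian order the high byte comes first in memory.
The bytes are already most-significant first: 0xE3EE06.
0xE3EE06 = 14937606.

14937606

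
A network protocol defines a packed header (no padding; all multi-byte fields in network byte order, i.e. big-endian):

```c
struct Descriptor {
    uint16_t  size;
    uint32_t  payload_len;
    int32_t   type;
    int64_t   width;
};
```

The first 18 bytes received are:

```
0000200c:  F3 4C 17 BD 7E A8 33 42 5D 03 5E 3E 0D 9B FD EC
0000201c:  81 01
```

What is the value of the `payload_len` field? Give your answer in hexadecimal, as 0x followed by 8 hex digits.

0x17BD7EA8

`payload_len` follows `size` (2 bytes), so it starts at byte offset 2 and occupies 4 bytes.
Bytes at offsets 2..5: 17 BD 7E A8.
Big-endian: lowest address holds the most-significant byte.
The bytes are already most-significant first: 0x17BD7EA8.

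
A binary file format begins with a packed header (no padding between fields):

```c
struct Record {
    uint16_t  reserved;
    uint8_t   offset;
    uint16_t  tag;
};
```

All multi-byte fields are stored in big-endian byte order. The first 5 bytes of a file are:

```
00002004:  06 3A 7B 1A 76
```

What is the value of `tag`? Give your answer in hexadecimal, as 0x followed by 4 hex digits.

0x1A76

`tag` follows `reserved` (2 B), `offset` (1 B), so it starts at offset 2 + 1 = 3 and occupies 2 bytes.
Bytes at offsets 3..4: 1A 76.
Big-endian stores the most-significant byte at the lowest address.
The bytes are already most-significant first: 0x1A76.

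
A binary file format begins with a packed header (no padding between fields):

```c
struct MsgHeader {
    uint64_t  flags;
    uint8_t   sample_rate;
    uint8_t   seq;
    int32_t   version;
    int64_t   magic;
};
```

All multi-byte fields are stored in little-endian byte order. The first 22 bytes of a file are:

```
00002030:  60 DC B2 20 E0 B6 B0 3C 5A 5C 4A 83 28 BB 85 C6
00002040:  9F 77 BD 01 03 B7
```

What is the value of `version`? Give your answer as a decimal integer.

-1154972854

`version` follows `flags` (8 B), `sample_rate` (1 B), `seq` (1 B), so it starts at offset 8 + 1 + 1 = 10 and occupies 4 bytes.
Bytes at offsets 10..13: 4A 83 28 BB.
Little-endian stores the least-significant byte at the lowest address.
Reassemble most-significant byte first: BB 28 83 4A → 0xBB28834A.
Top bit is set, so as a signed 32-bit value this is 0xBB28834A − 2^32 = -1154972854.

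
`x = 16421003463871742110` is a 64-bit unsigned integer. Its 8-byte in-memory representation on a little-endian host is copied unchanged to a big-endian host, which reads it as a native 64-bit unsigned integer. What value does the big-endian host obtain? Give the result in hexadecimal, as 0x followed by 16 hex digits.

0x9EC088EFA51FE3E3

16421003463871742110 in 64-bit hexadecimal is 0xE3E31FA5EF88C09E.
Stored little-endian, the bytes at ascending addresses are 9E C0 88 EF A5 1F E3 E3.
Read back as big-endian, the last byte is least significant, giving 0x9EC088EFA51FE3E3.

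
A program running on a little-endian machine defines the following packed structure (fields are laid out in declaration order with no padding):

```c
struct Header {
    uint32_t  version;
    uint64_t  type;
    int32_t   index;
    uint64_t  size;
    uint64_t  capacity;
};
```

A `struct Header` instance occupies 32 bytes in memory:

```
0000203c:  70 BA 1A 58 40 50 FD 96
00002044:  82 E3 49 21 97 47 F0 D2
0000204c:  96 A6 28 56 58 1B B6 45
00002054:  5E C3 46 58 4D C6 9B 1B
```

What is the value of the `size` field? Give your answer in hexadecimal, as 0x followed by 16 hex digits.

`size` follows `version` (4 B), `type` (8 B), `index` (4 B), so it starts at offset 4 + 8 + 4 = 16 and occupies 8 bytes.
Bytes at offsets 16..23: 96 A6 28 56 58 1B B6 45.
Little-endian stores the least-significant byte at the lowest address.
Reassemble most-significant byte first: 45 B6 1B 58 56 28 A6 96 → 0x45B61B585628A696.

0x45B61B585628A696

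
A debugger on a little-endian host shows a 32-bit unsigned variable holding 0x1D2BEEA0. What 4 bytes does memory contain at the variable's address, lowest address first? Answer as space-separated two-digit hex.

Split into bytes (most-significant first): 1D 2B EE A0.
Little-endian stores the least-significant byte at the lowest address.
So at ascending addresses the bytes are A0 EE 2B 1D.

A0 EE 2B 1D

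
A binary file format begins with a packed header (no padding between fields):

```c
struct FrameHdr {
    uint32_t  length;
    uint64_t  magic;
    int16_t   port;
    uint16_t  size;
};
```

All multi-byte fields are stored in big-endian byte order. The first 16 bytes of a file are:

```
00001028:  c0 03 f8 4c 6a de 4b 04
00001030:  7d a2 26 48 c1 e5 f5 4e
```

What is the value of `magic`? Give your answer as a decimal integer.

`magic` follows `length` (4 bytes), so it starts at byte offset 4 and occupies 8 bytes.
Bytes at offsets 4..11: 6A DE 4B 04 7D A2 26 48.
In big-endian order the high byte comes first in memory.
The bytes are already most-significant first: 0x6ADE4B047DA22648.
0x6ADE4B047DA22648 = 7700674895509857864.

7700674895509857864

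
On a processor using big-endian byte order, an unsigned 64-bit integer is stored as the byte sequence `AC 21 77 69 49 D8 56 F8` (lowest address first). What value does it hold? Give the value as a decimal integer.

12403326142849242872

In big-endian order the high byte comes first in memory.
The bytes are already most-significant first: 0xAC21776949D856F8.
0xAC21776949D856F8 = 12403326142849242872.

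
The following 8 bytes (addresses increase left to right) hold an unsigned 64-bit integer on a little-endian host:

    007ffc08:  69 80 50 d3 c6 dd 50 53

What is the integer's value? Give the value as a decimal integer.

Little-endian stores the least-significant byte at the lowest address.
Reassemble most-significant byte first: 53 50 DD C6 D3 50 80 69 → 0x5350DDC6D3508069.
0x5350DDC6D3508069 = 6003542149303402601.

6003542149303402601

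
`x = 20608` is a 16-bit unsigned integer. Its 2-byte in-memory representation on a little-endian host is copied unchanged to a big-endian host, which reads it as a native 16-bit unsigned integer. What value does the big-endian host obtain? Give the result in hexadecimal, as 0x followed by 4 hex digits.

0x8050

20608 in 16-bit hexadecimal is 0x5080.
Stored little-endian, the bytes at ascending addresses are 80 50.
Read back as big-endian, the last byte is least significant, giving 0x8050.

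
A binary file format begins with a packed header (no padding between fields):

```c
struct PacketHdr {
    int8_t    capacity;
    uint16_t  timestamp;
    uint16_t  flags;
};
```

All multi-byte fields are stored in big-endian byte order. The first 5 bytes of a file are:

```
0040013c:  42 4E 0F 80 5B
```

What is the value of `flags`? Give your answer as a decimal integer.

32859

`flags` follows `capacity` (1 B), `timestamp` (2 B), so it starts at offset 1 + 2 = 3 and occupies 2 bytes.
Bytes at offsets 3..4: 80 5B.
Big-endian stores the most-significant byte at the lowest address.
The bytes are already most-significant first: 0x805B.
0x805B = 32859.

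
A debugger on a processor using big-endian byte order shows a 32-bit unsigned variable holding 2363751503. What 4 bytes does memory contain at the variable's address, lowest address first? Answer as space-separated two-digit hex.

8C E3 FC 4F

2363751503 in hexadecimal, padded to 32 bits, is 0x8CE3FC4F.
Split into bytes (most-significant first): 8C E3 FC 4F.
In big-endian order the high byte comes first in memory.
So the memory order matches the most-significant-first order: 8C E3 FC 4F.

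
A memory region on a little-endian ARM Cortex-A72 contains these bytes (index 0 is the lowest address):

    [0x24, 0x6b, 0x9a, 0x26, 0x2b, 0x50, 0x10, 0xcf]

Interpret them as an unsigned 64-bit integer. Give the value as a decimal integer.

14920513711739923236

Little-endian stores the least-significant byte at the lowest address.
Reassemble most-significant byte first: CF 10 50 2B 26 9A 6B 24 → 0xCF10502B269A6B24.
0xCF10502B269A6B24 = 14920513711739923236.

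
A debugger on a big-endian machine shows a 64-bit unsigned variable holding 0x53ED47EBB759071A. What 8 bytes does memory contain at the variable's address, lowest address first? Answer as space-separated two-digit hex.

53 ED 47 EB B7 59 07 1A

Split into bytes (most-significant first): 53 ED 47 EB B7 59 07 1A.
Big-endian: lowest address holds the most-significant byte.
So the memory order matches the most-significant-first order: 53 ED 47 EB B7 59 07 1A.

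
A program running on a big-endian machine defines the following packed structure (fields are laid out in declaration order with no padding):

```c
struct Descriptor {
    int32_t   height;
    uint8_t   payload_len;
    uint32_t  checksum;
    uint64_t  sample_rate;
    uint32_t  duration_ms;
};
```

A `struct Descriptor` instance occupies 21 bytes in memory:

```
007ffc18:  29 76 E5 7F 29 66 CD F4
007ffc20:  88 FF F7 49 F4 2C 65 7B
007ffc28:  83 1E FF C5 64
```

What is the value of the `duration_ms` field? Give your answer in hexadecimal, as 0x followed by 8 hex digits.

0x1EFFC564

`duration_ms` follows `height` (4 B), `payload_len` (1 B), `checksum` (4 B), `sample_rate` (8 B), so it starts at offset 4 + 1 + 4 + 8 = 17 and occupies 4 bytes.
Bytes at offsets 17..20: 1E FF C5 64.
In big-endian order the high byte comes first in memory.
The bytes are already most-significant first: 0x1EFFC564.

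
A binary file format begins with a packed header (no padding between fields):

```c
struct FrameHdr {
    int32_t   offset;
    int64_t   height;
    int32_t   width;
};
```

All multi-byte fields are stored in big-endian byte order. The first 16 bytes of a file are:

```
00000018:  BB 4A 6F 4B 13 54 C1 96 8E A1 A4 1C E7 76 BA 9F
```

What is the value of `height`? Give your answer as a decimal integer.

1392951037146539036

`height` follows `offset` (4 bytes), so it starts at byte offset 4 and occupies 8 bytes.
Bytes at offsets 4..11: 13 54 C1 96 8E A1 A4 1C.
Big-endian stores the most-significant byte at the lowest address.
The bytes are already most-significant first: 0x1354C1968EA1A41C.
0x1354C1968EA1A41C = 1392951037146539036.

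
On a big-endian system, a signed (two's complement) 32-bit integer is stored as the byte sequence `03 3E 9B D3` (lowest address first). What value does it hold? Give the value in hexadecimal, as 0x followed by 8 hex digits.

Big-endian stores the most-significant byte at the lowest address.
The bytes are already most-significant first: 0x033E9BD3.

0x033E9BD3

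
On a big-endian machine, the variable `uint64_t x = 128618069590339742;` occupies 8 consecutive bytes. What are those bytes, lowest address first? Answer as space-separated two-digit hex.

01 C8 F1 73 ED A0 F0 9E

128618069590339742 in hexadecimal, padded to 64 bits, is 0x01C8F173EDA0F09E.
Split into bytes (most-significant first): 01 C8 F1 73 ED A0 F0 9E.
Big-endian stores the most-significant byte at the lowest address.
So the memory order matches the most-significant-first order: 01 C8 F1 73 ED A0 F0 9E.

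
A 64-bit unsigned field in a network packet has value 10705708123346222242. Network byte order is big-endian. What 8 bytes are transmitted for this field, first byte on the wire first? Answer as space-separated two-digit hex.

94 92 50 D1 21 10 BC A2

10705708123346222242 in hexadecimal, padded to 64 bits, is 0x949250D12110BCA2.
Split into bytes (most-significant first): 94 92 50 D1 21 10 BC A2.
Big-endian stores the most-significant byte at the lowest address.
So the memory order matches the most-significant-first order: 94 92 50 D1 21 10 BC A2.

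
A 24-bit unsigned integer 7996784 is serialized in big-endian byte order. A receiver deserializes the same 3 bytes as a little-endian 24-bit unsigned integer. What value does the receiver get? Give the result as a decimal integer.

7341434

7996784 in 24-bit hexadecimal is 0x7A0570.
Stored big-endian, the bytes at ascending addresses are 7A 05 70.
Read back as little-endian, the first byte is least significant, giving 0x70057A.
0x70057A = 7341434.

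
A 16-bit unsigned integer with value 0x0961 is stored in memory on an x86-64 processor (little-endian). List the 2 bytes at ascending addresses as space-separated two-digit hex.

Split into bytes (most-significant first): 09 61.
Little-endian: lowest address holds the least-significant byte.
So at ascending addresses the bytes are 61 09.

61 09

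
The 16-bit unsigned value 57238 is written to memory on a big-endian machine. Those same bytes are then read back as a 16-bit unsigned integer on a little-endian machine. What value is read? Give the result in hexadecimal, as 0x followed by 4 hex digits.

0x96DF

57238 in 16-bit hexadecimal is 0xDF96.
Stored big-endian, the bytes at ascending addresses are DF 96.
Read back as little-endian, the first byte is least significant, giving 0x96DF.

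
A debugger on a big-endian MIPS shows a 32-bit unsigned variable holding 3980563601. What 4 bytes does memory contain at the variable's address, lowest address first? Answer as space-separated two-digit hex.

ED 42 94 91

3980563601 in hexadecimal, padded to 32 bits, is 0xED429491.
Split into bytes (most-significant first): ED 42 94 91.
Big-endian: lowest address holds the most-significant byte.
So the memory order matches the most-significant-first order: ED 42 94 91.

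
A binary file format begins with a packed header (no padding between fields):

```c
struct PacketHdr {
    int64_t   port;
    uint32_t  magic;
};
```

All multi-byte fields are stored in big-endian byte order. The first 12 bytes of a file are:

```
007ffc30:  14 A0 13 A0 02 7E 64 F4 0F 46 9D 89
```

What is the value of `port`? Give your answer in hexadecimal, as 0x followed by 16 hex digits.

0x14A013A0027E64F4

`port` is the first field, at byte offset 0, occupying 8 bytes.
Bytes at offsets 0..7: 14 A0 13 A0 02 7E 64 F4.
Big-endian: lowest address holds the most-significant byte.
The bytes are already most-significant first: 0x14A013A0027E64F4.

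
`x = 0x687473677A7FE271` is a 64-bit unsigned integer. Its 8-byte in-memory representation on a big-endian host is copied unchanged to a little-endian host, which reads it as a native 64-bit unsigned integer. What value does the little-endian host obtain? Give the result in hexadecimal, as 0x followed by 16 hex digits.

Stored big-endian, the bytes at ascending addresses are 68 74 73 67 7A 7F E2 71.
Read back as little-endian, the first byte is least significant, giving 0x71E27F7A67737468.

0x71E27F7A67737468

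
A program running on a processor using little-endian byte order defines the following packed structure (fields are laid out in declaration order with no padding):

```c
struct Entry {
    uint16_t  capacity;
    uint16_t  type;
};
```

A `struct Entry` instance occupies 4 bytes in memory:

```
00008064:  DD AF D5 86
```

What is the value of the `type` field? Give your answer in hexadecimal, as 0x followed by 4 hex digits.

0x86D5

`type` follows `capacity` (2 bytes), so it starts at byte offset 2 and occupies 2 bytes.
Bytes at offsets 2..3: D5 86.
In little-endian order the low byte comes first in memory.
Reassemble most-significant byte first: 86 D5 → 0x86D5.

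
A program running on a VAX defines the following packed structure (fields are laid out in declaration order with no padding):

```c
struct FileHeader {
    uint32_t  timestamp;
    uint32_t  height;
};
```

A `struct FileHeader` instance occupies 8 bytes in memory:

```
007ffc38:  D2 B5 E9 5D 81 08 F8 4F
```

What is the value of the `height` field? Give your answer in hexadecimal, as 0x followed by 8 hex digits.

0x4FF80881

`height` follows `timestamp` (4 bytes), so it starts at byte offset 4 and occupies 4 bytes.
Bytes at offsets 4..7: 81 08 F8 4F.
In little-endian order the low byte comes first in memory.
Reassemble most-significant byte first: 4F F8 08 81 → 0x4FF80881.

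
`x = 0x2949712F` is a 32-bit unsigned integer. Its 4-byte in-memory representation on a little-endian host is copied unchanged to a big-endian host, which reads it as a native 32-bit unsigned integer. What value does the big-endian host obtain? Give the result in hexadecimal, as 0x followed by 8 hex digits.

0x2F714929

Stored little-endian, the bytes at ascending addresses are 2F 71 49 29.
Read back as big-endian, the last byte is least significant, giving 0x2F714929.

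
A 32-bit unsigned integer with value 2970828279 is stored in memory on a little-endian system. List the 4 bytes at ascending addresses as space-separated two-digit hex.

2970828279 in hexadecimal, padded to 32 bits, is 0xB1133DF7.
Split into bytes (most-significant first): B1 13 3D F7.
In little-endian order the low byte comes first in memory.
So at ascending addresses the bytes are F7 3D 13 B1.

F7 3D 13 B1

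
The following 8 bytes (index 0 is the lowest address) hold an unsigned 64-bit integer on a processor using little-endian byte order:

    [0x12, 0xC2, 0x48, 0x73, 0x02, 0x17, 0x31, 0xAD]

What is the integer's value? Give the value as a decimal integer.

12479781341711876626

In little-endian order the low byte comes first in memory.
Reassemble most-significant byte first: AD 31 17 02 73 48 C2 12 → 0xAD3117027348C212.
0xAD3117027348C212 = 12479781341711876626.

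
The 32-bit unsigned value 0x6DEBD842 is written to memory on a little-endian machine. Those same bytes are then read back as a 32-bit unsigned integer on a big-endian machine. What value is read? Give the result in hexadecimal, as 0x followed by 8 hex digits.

0x42D8EB6D

Stored little-endian, the bytes at ascending addresses are 42 D8 EB 6D.
Read back as big-endian, the last byte is least significant, giving 0x42D8EB6D.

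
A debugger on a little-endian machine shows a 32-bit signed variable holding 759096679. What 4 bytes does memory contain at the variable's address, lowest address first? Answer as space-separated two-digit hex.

759096679 in hexadecimal, padded to 32 bits, is 0x2D3EE567.
Split into bytes (most-significant first): 2D 3E E5 67.
In little-endian order the low byte comes first in memory.
So at ascending addresses the bytes are 67 E5 3E 2D.

67 E5 3E 2D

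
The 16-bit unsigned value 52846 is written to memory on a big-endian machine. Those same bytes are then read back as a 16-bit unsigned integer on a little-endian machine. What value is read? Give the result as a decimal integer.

28366

52846 in 16-bit hexadecimal is 0xCE6E.
Stored big-endian, the bytes at ascending addresses are CE 6E.
Read back as little-endian, the first byte is least significant, giving 0x6ECE.
0x6ECE = 28366.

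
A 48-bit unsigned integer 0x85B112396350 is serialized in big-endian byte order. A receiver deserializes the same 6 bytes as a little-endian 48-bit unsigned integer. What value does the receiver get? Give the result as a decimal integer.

Stored big-endian, the bytes at ascending addresses are 85 B1 12 39 63 50.
Read back as little-endian, the first byte is least significant, giving 0x50633912B185.
0x50633912B185 = 88387089510789.

88387089510789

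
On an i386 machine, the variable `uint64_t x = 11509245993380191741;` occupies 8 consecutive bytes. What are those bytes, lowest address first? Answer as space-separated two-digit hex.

11509245993380191741 in hexadecimal, padded to 64 bits, is 0x9FB90E409C039DFD.
Split into bytes (most-significant first): 9F B9 0E 40 9C 03 9D FD.
Little-endian stores the least-significant byte at the lowest address.
So at ascending addresses the bytes are FD 9D 03 9C 40 0E B9 9F.

FD 9D 03 9C 40 0E B9 9F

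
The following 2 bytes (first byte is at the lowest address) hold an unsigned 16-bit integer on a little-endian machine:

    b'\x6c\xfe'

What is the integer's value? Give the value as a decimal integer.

65132

Little-endian: lowest address holds the least-significant byte.
Reassemble most-significant byte first: FE 6C → 0xFE6C.
0xFE6C = 65132.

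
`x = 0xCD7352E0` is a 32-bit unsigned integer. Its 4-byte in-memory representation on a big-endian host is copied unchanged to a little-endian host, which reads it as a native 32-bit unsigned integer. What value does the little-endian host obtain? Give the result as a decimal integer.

Stored big-endian, the bytes at ascending addresses are CD 73 52 E0.
Read back as little-endian, the first byte is least significant, giving 0xE05273CD.
0xE05273CD = 3763499981.

3763499981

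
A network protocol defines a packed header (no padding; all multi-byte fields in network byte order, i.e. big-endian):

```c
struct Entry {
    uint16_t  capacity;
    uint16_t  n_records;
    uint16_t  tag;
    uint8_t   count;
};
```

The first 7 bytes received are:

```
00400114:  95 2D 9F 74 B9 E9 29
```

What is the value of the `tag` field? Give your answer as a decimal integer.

`tag` follows `capacity` (2 B), `n_records` (2 B), so it starts at offset 2 + 2 = 4 and occupies 2 bytes.
Bytes at offsets 4..5: B9 E9.
In big-endian order the high byte comes first in memory.
The bytes are already most-significant first: 0xB9E9.
0xB9E9 = 47593.

47593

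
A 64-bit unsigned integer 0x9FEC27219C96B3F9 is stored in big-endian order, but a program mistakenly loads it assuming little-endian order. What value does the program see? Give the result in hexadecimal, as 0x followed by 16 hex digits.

0xF9B3969C2127EC9F

Stored big-endian, the bytes at ascending addresses are 9F EC 27 21 9C 96 B3 F9.
Read back as little-endian, the first byte is least significant, giving 0xF9B3969C2127EC9F.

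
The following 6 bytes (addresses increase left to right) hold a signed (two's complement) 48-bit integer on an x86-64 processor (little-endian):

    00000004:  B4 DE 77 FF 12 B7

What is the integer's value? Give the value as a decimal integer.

In little-endian order the low byte comes first in memory.
Reassemble most-significant byte first: B7 12 FF 77 DE B4 → 0xB712FF77DEB4.
Top bit is set, so as a signed 48-bit value this is 0xB712FF77DEB4 − 2^48 = -80182753370444.

-80182753370444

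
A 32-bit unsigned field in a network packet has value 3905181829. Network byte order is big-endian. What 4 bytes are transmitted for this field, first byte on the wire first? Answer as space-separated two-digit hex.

3905181829 in hexadecimal, padded to 32 bits, is 0xE8C45885.
Split into bytes (most-significant first): E8 C4 58 85.
In big-endian order the high byte comes first in memory.
So the memory order matches the most-significant-first order: E8 C4 58 85.

E8 C4 58 85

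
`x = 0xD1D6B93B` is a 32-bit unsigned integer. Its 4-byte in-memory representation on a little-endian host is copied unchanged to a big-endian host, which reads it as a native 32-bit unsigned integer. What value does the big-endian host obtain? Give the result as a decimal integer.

1002034897

Stored little-endian, the bytes at ascending addresses are 3B B9 D6 D1.
Read back as big-endian, the last byte is least significant, giving 0x3BB9D6D1.
0x3BB9D6D1 = 1002034897.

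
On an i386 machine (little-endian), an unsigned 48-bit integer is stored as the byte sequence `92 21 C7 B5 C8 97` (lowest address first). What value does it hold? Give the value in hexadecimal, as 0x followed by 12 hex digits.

Little-endian: lowest address holds the least-significant byte.
Reassemble most-significant byte first: 97 C8 B5 C7 21 92 → 0x97C8B5C72192.

0x97C8B5C72192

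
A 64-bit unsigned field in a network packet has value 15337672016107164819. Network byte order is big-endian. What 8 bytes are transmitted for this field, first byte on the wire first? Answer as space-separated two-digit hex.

15337672016107164819 in hexadecimal, padded to 64 bits, is 0xD4DA5B6FA9845493.
Split into bytes (most-significant first): D4 DA 5B 6F A9 84 54 93.
In big-endian order the high byte comes first in memory.
So the memory order matches the most-significant-first order: D4 DA 5B 6F A9 84 54 93.

D4 DA 5B 6F A9 84 54 93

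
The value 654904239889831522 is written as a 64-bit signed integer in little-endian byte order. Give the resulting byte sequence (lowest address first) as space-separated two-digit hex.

654904239889831522 in hexadecimal, padded to 64 bits, is 0x0916AFEFB487D662.
Split into bytes (most-significant first): 09 16 AF EF B4 87 D6 62.
In little-endian order the low byte comes first in memory.
So at ascending addresses the bytes are 62 D6 87 B4 EF AF 16 09.

62 D6 87 B4 EF AF 16 09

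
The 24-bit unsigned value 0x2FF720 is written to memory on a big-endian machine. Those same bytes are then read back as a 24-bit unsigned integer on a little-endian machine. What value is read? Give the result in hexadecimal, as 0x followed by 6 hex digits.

Stored big-endian, the bytes at ascending addresses are 2F F7 20.
Read back as little-endian, the first byte is least significant, giving 0x20F72F.

0x20F72F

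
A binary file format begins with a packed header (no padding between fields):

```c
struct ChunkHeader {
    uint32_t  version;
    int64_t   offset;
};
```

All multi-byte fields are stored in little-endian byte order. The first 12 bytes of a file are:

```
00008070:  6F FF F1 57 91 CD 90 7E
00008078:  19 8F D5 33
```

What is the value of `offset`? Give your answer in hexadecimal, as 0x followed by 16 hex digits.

0x33D58F197E90CD91

`offset` follows `version` (4 bytes), so it starts at byte offset 4 and occupies 8 bytes.
Bytes at offsets 4..11: 91 CD 90 7E 19 8F D5 33.
Little-endian: lowest address holds the least-significant byte.
Reassemble most-significant byte first: 33 D5 8F 19 7E 90 CD 91 → 0x33D58F197E90CD91.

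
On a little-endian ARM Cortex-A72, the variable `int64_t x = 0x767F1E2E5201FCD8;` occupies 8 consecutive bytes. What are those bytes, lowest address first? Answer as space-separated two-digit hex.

D8 FC 01 52 2E 1E 7F 76

Split into bytes (most-significant first): 76 7F 1E 2E 52 01 FC D8.
Little-endian stores the least-significant byte at the lowest address.
So at ascending addresses the bytes are D8 FC 01 52 2E 1E 7F 76.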